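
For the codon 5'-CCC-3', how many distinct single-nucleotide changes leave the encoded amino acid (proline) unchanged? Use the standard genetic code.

Position 1: none → 0 synonymous.
Position 2: none → 0 synonymous.
Position 3: CCU, CCA, CCG → 3 synonymous.
Total: 0 + 0 + 3 = 3.

3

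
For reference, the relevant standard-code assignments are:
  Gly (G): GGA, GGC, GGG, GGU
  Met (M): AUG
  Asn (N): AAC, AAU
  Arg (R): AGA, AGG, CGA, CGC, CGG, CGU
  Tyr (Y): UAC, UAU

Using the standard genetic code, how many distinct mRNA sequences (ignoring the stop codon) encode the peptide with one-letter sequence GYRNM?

Gly: 4 codons.
Tyr: 2 codons.
Arg: 6 codons.
Asn: 2 codons.
Met: 1 codon.
4 × 2 × 6 × 2 × 1 = 96.

96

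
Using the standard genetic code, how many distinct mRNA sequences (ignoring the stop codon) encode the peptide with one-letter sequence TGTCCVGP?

Thr: 4 codons.
Gly: 4 codons.
Thr: 4 codons.
Cys: 2 codons.
Cys: 2 codons.
Val: 4 codons.
Gly: 4 codons.
Pro: 4 codons.
4 × 4 × 4 × 2 × 2 × 4 × 4 × 4 = 16384.

16384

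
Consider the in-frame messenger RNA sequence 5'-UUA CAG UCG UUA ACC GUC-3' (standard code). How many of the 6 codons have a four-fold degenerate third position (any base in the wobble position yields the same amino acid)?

3

Codon 1 UUA (Leu): third position 2-fold.
Codon 2 CAG (Gln): third position 2-fold.
Codon 3 UCG (Ser): third position 4-fold.
Codon 4 UUA (Leu): third position 2-fold.
Codon 5 ACC (Thr): third position 4-fold.
Codon 6 GUC (Val): third position 4-fold.
Four-fold degenerate third positions: 3.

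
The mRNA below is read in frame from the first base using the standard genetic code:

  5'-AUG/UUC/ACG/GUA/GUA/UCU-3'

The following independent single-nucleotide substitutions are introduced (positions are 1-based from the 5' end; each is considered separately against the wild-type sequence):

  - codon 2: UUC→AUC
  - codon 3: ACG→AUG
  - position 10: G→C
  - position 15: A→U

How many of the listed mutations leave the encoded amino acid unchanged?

Codon 2: UUC (Phe) → AUC (Ile) — missense.
Codon 3: ACG (Thr) → AUG (Met) — missense.
Codon 4: GUA (Val) → CUA (Leu) — missense.
Codon 5: GUA (Val) → GUU (Val) — synonymous.
Synonymous: 1 of 4.

1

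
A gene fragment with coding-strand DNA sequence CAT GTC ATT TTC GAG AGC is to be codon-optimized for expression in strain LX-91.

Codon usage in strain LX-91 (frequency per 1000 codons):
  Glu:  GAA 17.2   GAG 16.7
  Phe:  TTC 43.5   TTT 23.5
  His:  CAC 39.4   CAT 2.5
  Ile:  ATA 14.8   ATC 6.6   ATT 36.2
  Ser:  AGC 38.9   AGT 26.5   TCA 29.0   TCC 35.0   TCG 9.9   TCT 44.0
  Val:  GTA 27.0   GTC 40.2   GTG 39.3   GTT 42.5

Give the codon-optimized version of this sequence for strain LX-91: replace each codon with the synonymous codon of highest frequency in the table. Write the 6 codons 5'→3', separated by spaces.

CAC GTT ATT TTC GAA TCT

Codon 1 (His): best is CAC at 39.4.
Codon 2 (Val): best is GTT at 42.5.
Codon 3 (Ile): best is ATT at 36.2.
Codon 4 (Phe): best is TTC at 43.5.
Codon 5 (Glu): best is GAA at 17.2.
Codon 6 (Ser): best is TCT at 44.0.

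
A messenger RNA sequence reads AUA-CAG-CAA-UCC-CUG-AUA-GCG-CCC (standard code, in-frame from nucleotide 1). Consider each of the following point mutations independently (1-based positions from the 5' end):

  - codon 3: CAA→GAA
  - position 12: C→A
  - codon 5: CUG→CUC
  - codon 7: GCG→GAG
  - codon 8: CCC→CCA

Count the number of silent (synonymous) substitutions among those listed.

Codon 3: CAA (Gln) → GAA (Glu) — missense.
Codon 4: UCC (Ser) → UCA (Ser) — synonymous.
Codon 5: CUG (Leu) → CUC (Leu) — synonymous.
Codon 7: GCG (Ala) → GAG (Glu) — missense.
Codon 8: CCC (Pro) → CCA (Pro) — synonymous.
Synonymous: 3 of 5.

3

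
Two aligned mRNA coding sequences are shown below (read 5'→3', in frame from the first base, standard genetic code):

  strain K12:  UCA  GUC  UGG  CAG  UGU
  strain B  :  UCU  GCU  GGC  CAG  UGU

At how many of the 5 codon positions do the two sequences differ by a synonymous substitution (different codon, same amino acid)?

Codon 1: UCA Ser / UCU Ser — synonymous.
Codon 2: GUC Val / GCU Ala — nonsynonymous.
Codon 3: UGG Trp / GGC Gly — nonsynonymous.
Codon 4: CAG Gln / CAG Gln — identical.
Codon 5: UGU Cys / UGU Cys — identical.
Synonymous differences: 1.

1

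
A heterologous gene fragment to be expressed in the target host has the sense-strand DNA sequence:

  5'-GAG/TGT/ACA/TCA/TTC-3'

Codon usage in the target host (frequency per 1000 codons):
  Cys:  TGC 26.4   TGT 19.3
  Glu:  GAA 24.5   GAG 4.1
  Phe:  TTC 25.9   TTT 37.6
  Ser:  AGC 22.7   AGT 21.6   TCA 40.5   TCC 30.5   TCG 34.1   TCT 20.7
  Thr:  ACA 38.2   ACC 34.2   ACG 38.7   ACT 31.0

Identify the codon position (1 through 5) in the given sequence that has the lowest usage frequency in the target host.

Codon 1 GAG (Glu): 4.1 per 1000.
Codon 2 TGT (Cys): 19.3 per 1000.
Codon 3 ACA (Thr): 38.2 per 1000.
Codon 4 TCA (Ser): 40.5 per 1000.
Codon 5 TTC (Phe): 25.9 per 1000.
Lowest frequency is 4.1 at codon 1.

1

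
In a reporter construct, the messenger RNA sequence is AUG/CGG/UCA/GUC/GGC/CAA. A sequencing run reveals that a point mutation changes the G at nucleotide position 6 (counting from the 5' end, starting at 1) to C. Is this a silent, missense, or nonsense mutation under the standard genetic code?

silent

Position 6 falls in codon 2: CGG → Arg.
After the substitution the codon is CGC → Arg.
Both encode Arg, so the change is synonymous.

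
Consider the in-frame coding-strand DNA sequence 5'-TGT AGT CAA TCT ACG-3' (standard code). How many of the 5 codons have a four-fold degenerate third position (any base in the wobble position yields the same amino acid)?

2

Codon 1 TGT (Cys): third position 2-fold.
Codon 2 AGT (Ser): third position 2-fold.
Codon 3 CAA (Gln): third position 2-fold.
Codon 4 TCT (Ser): third position 4-fold.
Codon 5 ACG (Thr): third position 4-fold.
Four-fold degenerate third positions: 2.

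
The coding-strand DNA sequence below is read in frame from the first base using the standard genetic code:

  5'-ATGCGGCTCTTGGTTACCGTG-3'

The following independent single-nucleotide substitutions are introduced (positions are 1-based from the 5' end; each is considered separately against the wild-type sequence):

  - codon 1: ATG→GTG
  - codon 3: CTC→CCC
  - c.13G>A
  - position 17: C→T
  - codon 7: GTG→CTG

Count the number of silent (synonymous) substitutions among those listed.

Codon 1: ATG (Met) → GTG (Val) — missense.
Codon 3: CTC (Leu) → CCC (Pro) — missense.
Codon 5: GTT (Val) → ATT (Ile) — missense.
Codon 6: ACC (Thr) → ATC (Ile) — missense.
Codon 7: GTG (Val) → CTG (Leu) — missense.
Synonymous: 0 of 5.

0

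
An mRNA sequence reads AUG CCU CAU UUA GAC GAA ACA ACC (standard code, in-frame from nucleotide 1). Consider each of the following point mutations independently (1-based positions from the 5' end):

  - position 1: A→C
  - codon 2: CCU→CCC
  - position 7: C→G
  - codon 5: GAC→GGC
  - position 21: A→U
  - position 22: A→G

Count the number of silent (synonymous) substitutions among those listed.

Codon 1: AUG (Met) → CUG (Leu) — missense.
Codon 2: CCU (Pro) → CCC (Pro) — synonymous.
Codon 3: CAU (His) → GAU (Asp) — missense.
Codon 5: GAC (Asp) → GGC (Gly) — missense.
Codon 7: ACA (Thr) → ACU (Thr) — synonymous.
Codon 8: ACC (Thr) → GCC (Ala) — missense.
Synonymous: 2 of 6.

2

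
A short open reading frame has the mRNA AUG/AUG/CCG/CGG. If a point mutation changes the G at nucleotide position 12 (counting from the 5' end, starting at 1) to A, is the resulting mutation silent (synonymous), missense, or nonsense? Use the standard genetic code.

Position 12 falls in codon 4: CGG → Arg.
After the substitution the codon is CGA → Arg.
Both encode Arg, so the change is synonymous.

silent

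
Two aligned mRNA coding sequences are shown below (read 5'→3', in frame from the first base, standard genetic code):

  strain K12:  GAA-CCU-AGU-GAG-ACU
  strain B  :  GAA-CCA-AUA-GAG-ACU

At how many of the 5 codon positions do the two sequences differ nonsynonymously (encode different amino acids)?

1

Codon 1: GAA Glu / GAA Glu — identical.
Codon 2: CCU Pro / CCA Pro — synonymous.
Codon 3: AGU Ser / AUA Ile — nonsynonymous.
Codon 4: GAG Glu / GAG Glu — identical.
Codon 5: ACU Thr / ACU Thr — identical.
Nonsynonymous differences: 1.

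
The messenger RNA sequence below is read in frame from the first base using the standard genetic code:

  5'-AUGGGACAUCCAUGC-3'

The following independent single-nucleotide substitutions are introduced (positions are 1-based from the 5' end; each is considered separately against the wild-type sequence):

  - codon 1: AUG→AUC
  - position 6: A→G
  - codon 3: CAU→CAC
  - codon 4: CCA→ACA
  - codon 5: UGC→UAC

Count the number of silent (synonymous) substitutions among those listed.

Codon 1: AUG (Met) → AUC (Ile) — missense.
Codon 2: GGA (Gly) → GGG (Gly) — synonymous.
Codon 3: CAU (His) → CAC (His) — synonymous.
Codon 4: CCA (Pro) → ACA (Thr) — missense.
Codon 5: UGC (Cys) → UAC (Tyr) — missense.
Synonymous: 2 of 5.

2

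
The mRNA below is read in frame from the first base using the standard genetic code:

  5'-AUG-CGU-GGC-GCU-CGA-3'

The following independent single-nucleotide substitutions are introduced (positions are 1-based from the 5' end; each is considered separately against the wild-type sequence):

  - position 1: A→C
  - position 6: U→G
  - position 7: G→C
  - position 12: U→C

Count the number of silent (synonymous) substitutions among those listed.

2

Codon 1: AUG (Met) → CUG (Leu) — missense.
Codon 2: CGU (Arg) → CGG (Arg) — synonymous.
Codon 3: GGC (Gly) → CGC (Arg) — missense.
Codon 4: GCU (Ala) → GCC (Ala) — synonymous.
Synonymous: 2 of 4.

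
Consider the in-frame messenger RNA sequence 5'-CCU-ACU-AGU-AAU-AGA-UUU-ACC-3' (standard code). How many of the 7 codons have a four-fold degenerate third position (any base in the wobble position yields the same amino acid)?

3

Codon 1 CCU (Pro): third position 4-fold.
Codon 2 ACU (Thr): third position 4-fold.
Codon 3 AGU (Ser): third position 2-fold.
Codon 4 AAU (Asn): third position 2-fold.
Codon 5 AGA (Arg): third position 2-fold.
Codon 6 UUU (Phe): third position 2-fold.
Codon 7 ACC (Thr): third position 4-fold.
Four-fold degenerate third positions: 3.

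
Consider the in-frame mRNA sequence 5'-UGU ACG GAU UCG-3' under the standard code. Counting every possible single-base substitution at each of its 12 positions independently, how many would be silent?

8

Codon 1 (UGU, Cys): 1 synonymous substitution.
Codon 2 (ACG, Thr): 3 synonymous substitutions.
Codon 3 (GAU, Asp): 1 synonymous substitution.
Codon 4 (UCG, Ser): 3 synonymous substitutions.
Total: 1 + 3 + 1 + 3 = 8.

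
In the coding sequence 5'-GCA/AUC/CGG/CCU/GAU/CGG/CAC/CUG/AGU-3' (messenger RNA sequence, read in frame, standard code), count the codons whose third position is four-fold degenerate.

Codon 1 GCA (Ala): third position 4-fold.
Codon 2 AUC (Ile): third position 3-fold.
Codon 3 CGG (Arg): third position 4-fold.
Codon 4 CCU (Pro): third position 4-fold.
Codon 5 GAU (Asp): third position 2-fold.
Codon 6 CGG (Arg): third position 4-fold.
Codon 7 CAC (His): third position 2-fold.
Codon 8 CUG (Leu): third position 4-fold.
Codon 9 AGU (Ser): third position 2-fold.
Four-fold degenerate third positions: 5.

5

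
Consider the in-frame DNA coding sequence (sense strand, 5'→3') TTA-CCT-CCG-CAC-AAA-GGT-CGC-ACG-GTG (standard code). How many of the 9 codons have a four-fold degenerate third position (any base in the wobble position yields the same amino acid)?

6

Codon 1 TTA (Leu): third position 2-fold.
Codon 2 CCT (Pro): third position 4-fold.
Codon 3 CCG (Pro): third position 4-fold.
Codon 4 CAC (His): third position 2-fold.
Codon 5 AAA (Lys): third position 2-fold.
Codon 6 GGT (Gly): third position 4-fold.
Codon 7 CGC (Arg): third position 4-fold.
Codon 8 ACG (Thr): third position 4-fold.
Codon 9 GTG (Val): third position 4-fold.
Four-fold degenerate third positions: 6.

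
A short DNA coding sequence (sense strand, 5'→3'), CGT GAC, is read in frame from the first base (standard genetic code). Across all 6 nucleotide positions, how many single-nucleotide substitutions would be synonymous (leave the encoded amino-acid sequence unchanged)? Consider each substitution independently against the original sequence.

Codon 1 (CGT, Arg): 3 synonymous substitutions.
Codon 2 (GAC, Asp): 1 synonymous substitution.
Total: 3 + 1 = 4.

4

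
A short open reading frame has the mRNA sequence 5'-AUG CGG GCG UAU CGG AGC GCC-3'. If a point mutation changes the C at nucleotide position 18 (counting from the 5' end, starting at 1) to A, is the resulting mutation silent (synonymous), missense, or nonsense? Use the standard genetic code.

missense

Position 18 falls in codon 6: AGC → Ser.
After the substitution the codon is AGA → Arg.
Ser ≠ Arg, so this is a missense mutation.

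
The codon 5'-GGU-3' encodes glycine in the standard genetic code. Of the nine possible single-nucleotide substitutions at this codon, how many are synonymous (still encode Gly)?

3

Position 1: none → 0 synonymous.
Position 2: none → 0 synonymous.
Position 3: GGC, GGA, GGG → 3 synonymous.
Total: 0 + 0 + 3 = 3.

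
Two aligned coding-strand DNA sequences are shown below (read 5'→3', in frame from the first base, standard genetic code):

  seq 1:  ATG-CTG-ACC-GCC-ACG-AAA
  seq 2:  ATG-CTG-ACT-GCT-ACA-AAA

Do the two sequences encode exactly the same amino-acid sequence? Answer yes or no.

Codon 1: ATG Met / ATG Met — identical.
Codon 2: CTG Leu / CTG Leu — identical.
Codon 3: ACC Thr / ACT Thr — synonymous.
Codon 4: GCC Ala / GCT Ala — synonymous.
Codon 5: ACG Thr / ACA Thr — synonymous.
Codon 6: AAA Lys / AAA Lys — identical.
Nonsynonymous differences: 0 → same protein.

yes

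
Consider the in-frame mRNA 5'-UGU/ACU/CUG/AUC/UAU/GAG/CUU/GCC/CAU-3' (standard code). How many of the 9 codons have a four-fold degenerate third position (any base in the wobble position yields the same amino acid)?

Codon 1 UGU (Cys): third position 2-fold.
Codon 2 ACU (Thr): third position 4-fold.
Codon 3 CUG (Leu): third position 4-fold.
Codon 4 AUC (Ile): third position 3-fold.
Codon 5 UAU (Tyr): third position 2-fold.
Codon 6 GAG (Glu): third position 2-fold.
Codon 7 CUU (Leu): third position 4-fold.
Codon 8 GCC (Ala): third position 4-fold.
Codon 9 CAU (His): third position 2-fold.
Four-fold degenerate third positions: 4.

4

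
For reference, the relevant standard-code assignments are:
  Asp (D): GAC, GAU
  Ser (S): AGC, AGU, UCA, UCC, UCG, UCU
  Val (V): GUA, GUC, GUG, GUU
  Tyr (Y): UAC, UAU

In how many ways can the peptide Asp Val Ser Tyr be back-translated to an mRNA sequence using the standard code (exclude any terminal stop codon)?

96

Asp: 2 codons.
Val: 4 codons.
Ser: 6 codons.
Tyr: 2 codons.
2 × 4 × 6 × 2 = 96.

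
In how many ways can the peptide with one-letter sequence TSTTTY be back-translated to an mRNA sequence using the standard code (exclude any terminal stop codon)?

Thr: 4 codons.
Ser: 6 codons.
Thr: 4 codons.
Thr: 4 codons.
Thr: 4 codons.
Tyr: 2 codons.
4 × 6 × 4 × 4 × 4 × 2 = 3072.

3072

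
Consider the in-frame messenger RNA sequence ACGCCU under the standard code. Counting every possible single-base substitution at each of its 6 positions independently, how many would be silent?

Codon 1 (ACG, Thr): 3 synonymous substitutions.
Codon 2 (CCU, Pro): 3 synonymous substitutions.
Total: 3 + 3 = 6.

6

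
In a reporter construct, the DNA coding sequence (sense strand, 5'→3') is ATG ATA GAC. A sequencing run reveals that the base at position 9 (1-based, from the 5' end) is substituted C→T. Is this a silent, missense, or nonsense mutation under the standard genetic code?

silent

Position 9 falls in codon 3: GAC → Asp.
After the substitution the codon is GAT → Asp.
Both encode Asp, so the change is synonymous.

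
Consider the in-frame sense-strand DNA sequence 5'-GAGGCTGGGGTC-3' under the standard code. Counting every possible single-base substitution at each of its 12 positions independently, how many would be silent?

Codon 1 (GAG, Glu): 1 synonymous substitution.
Codon 2 (GCT, Ala): 3 synonymous substitutions.
Codon 3 (GGG, Gly): 3 synonymous substitutions.
Codon 4 (GTC, Val): 3 synonymous substitutions.
Total: 1 + 3 + 3 + 3 = 10.

10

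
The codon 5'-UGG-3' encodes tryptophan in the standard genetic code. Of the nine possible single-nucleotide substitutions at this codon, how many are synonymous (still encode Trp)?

0

Position 1: none → 0 synonymous.
Position 2: none → 0 synonymous.
Position 3: none → 0 synonymous.
Total: 0 + 0 + 0 = 0.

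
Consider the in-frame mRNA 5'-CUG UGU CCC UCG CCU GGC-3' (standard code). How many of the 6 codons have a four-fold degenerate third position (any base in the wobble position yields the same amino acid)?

5

Codon 1 CUG (Leu): third position 4-fold.
Codon 2 UGU (Cys): third position 2-fold.
Codon 3 CCC (Pro): third position 4-fold.
Codon 4 UCG (Ser): third position 4-fold.
Codon 5 CCU (Pro): third position 4-fold.
Codon 6 GGC (Gly): third position 4-fold.
Four-fold degenerate third positions: 5.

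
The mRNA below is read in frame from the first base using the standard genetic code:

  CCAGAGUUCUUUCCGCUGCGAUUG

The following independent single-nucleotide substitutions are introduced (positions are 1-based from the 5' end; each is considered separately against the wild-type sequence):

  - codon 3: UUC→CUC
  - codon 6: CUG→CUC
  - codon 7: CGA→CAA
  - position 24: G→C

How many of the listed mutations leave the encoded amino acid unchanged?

Codon 3: UUC (Phe) → CUC (Leu) — missense.
Codon 6: CUG (Leu) → CUC (Leu) — synonymous.
Codon 7: CGA (Arg) → CAA (Gln) — missense.
Codon 8: UUG (Leu) → UUC (Phe) — missense.
Synonymous: 1 of 4.

1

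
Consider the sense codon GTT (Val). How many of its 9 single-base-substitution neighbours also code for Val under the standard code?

3

Position 1: none → 0 synonymous.
Position 2: none → 0 synonymous.
Position 3: GTC, GTA, GTG → 3 synonymous.
Total: 0 + 0 + 3 = 3.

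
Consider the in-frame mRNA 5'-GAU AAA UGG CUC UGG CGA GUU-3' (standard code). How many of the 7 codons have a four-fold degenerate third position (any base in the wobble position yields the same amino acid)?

Codon 1 GAU (Asp): third position 2-fold.
Codon 2 AAA (Lys): third position 2-fold.
Codon 3 UGG (Trp): third position 1-fold.
Codon 4 CUC (Leu): third position 4-fold.
Codon 5 UGG (Trp): third position 1-fold.
Codon 6 CGA (Arg): third position 4-fold.
Codon 7 GUU (Val): third position 4-fold.
Four-fold degenerate third positions: 3.

3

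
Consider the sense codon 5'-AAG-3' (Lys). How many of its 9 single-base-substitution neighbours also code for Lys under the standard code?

1

Position 1: none → 0 synonymous.
Position 2: none → 0 synonymous.
Position 3: AAA → 1 synonymous.
Total: 0 + 0 + 1 = 1.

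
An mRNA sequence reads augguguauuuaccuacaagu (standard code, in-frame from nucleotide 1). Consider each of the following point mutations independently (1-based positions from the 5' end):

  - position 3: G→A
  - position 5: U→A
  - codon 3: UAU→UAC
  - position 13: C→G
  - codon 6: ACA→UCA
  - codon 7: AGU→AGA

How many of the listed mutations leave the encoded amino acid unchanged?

1

Codon 1: AUG (Met) → AUA (Ile) — missense.
Codon 2: GUG (Val) → GAG (Glu) — missense.
Codon 3: UAU (Tyr) → UAC (Tyr) — synonymous.
Codon 5: CCU (Pro) → GCU (Ala) — missense.
Codon 6: ACA (Thr) → UCA (Ser) — missense.
Codon 7: AGU (Ser) → AGA (Arg) — missense.
Synonymous: 1 of 6.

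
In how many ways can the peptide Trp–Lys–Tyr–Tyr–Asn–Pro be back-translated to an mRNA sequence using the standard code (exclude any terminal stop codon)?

64

Trp: 1 codon.
Lys: 2 codons.
Tyr: 2 codons.
Tyr: 2 codons.
Asn: 2 codons.
Pro: 4 codons.
1 × 2 × 2 × 2 × 2 × 4 = 64.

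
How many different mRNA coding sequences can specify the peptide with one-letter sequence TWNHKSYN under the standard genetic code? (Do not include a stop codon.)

Thr: 4 codons.
Trp: 1 codon.
Asn: 2 codons.
His: 2 codons.
Lys: 2 codons.
Ser: 6 codons.
Tyr: 2 codons.
Asn: 2 codons.
4 × 1 × 2 × 2 × 2 × 6 × 2 × 2 = 768.

768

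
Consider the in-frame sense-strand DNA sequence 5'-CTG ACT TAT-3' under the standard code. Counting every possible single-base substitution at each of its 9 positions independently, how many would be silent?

Codon 1 (CTG, Leu): 4 synonymous substitutions.
Codon 2 (ACT, Thr): 3 synonymous substitutions.
Codon 3 (TAT, Tyr): 1 synonymous substitution.
Total: 4 + 3 + 1 = 8.

8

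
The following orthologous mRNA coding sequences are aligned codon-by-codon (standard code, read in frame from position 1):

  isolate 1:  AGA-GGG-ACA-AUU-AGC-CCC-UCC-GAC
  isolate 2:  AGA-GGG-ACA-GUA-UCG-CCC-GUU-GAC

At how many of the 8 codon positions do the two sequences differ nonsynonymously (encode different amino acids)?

Codon 1: AGA Arg / AGA Arg — identical.
Codon 2: GGG Gly / GGG Gly — identical.
Codon 3: ACA Thr / ACA Thr — identical.
Codon 4: AUU Ile / GUA Val — nonsynonymous.
Codon 5: AGC Ser / UCG Ser — synonymous.
Codon 6: CCC Pro / CCC Pro — identical.
Codon 7: UCC Ser / GUU Val — nonsynonymous.
Codon 8: GAC Asp / GAC Asp — identical.
Nonsynonymous differences: 2.

2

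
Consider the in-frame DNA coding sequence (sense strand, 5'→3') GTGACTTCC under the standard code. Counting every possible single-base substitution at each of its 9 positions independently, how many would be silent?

Codon 1 (GTG, Val): 3 synonymous substitutions.
Codon 2 (ACT, Thr): 3 synonymous substitutions.
Codon 3 (TCC, Ser): 3 synonymous substitutions.
Total: 3 + 3 + 3 = 9.

9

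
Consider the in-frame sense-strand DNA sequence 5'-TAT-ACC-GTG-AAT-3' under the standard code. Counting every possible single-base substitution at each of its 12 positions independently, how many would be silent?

Codon 1 (TAT, Tyr): 1 synonymous substitution.
Codon 2 (ACC, Thr): 3 synonymous substitutions.
Codon 3 (GTG, Val): 3 synonymous substitutions.
Codon 4 (AAT, Asn): 1 synonymous substitution.
Total: 1 + 3 + 3 + 1 = 8.

8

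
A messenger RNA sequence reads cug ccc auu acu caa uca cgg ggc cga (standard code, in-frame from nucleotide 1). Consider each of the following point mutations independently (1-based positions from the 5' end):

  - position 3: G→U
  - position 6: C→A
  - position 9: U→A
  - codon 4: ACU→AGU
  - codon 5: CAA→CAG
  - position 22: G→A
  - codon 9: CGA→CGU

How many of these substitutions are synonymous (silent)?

Codon 1: CUG (Leu) → CUU (Leu) — synonymous.
Codon 2: CCC (Pro) → CCA (Pro) — synonymous.
Codon 3: AUU (Ile) → AUA (Ile) — synonymous.
Codon 4: ACU (Thr) → AGU (Ser) — missense.
Codon 5: CAA (Gln) → CAG (Gln) — synonymous.
Codon 8: GGC (Gly) → AGC (Ser) — missense.
Codon 9: CGA (Arg) → CGU (Arg) — synonymous.
Synonymous: 5 of 7.

5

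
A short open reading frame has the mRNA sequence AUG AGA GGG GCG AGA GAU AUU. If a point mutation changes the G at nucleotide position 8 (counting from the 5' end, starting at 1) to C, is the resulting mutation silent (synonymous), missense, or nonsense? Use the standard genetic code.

Position 8 falls in codon 3: GGG → Gly.
After the substitution the codon is GCG → Ala.
Gly ≠ Ala, so this is a missense mutation.

missense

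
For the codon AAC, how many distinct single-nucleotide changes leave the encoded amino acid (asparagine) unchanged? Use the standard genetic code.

Position 1: none → 0 synonymous.
Position 2: none → 0 synonymous.
Position 3: AAU → 1 synonymous.
Total: 0 + 0 + 1 = 1.

1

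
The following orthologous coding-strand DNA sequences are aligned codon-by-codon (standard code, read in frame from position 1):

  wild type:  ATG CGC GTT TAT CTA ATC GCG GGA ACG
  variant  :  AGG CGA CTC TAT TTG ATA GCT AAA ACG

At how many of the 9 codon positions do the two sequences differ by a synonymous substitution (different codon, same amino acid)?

4

Codon 1: ATG Met / AGG Arg — nonsynonymous.
Codon 2: CGC Arg / CGA Arg — synonymous.
Codon 3: GTT Val / CTC Leu — nonsynonymous.
Codon 4: TAT Tyr / TAT Tyr — identical.
Codon 5: CTA Leu / TTG Leu — synonymous.
Codon 6: ATC Ile / ATA Ile — synonymous.
Codon 7: GCG Ala / GCT Ala — synonymous.
Codon 8: GGA Gly / AAA Lys — nonsynonymous.
Codon 9: ACG Thr / ACG Thr — identical.
Synonymous differences: 4.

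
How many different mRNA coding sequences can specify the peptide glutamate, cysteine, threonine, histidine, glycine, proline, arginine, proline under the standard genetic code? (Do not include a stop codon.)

12288

Glu: 2 codons.
Cys: 2 codons.
Thr: 4 codons.
His: 2 codons.
Gly: 4 codons.
Pro: 4 codons.
Arg: 6 codons.
Pro: 4 codons.
2 × 2 × 4 × 2 × 4 × 4 × 6 × 4 = 12288.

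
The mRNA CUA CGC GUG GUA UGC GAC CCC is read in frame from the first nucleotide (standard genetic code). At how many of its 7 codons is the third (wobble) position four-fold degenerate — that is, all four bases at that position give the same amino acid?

Codon 1 CUA (Leu): third position 4-fold.
Codon 2 CGC (Arg): third position 4-fold.
Codon 3 GUG (Val): third position 4-fold.
Codon 4 GUA (Val): third position 4-fold.
Codon 5 UGC (Cys): third position 2-fold.
Codon 6 GAC (Asp): third position 2-fold.
Codon 7 CCC (Pro): third position 4-fold.
Four-fold degenerate third positions: 5.

5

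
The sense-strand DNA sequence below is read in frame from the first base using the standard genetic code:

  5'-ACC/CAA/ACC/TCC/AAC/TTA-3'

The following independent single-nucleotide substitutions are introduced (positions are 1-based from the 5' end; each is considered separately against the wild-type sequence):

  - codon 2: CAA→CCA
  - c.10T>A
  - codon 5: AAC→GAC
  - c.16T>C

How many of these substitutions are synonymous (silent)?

Codon 2: CAA (Gln) → CCA (Pro) — missense.
Codon 4: TCC (Ser) → ACC (Thr) — missense.
Codon 5: AAC (Asn) → GAC (Asp) — missense.
Codon 6: TTA (Leu) → CTA (Leu) — synonymous.
Synonymous: 1 of 4.

1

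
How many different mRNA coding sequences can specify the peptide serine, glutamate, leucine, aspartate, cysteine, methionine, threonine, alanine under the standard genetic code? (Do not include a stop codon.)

Ser: 6 codons.
Glu: 2 codons.
Leu: 6 codons.
Asp: 2 codons.
Cys: 2 codons.
Met: 1 codon.
Thr: 4 codons.
Ala: 4 codons.
6 × 2 × 6 × 2 × 2 × 1 × 4 × 4 = 4608.

4608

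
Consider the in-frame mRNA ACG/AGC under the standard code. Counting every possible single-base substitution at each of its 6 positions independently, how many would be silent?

4

Codon 1 (ACG, Thr): 3 synonymous substitutions.
Codon 2 (AGC, Ser): 1 synonymous substitution.
Total: 3 + 1 = 4.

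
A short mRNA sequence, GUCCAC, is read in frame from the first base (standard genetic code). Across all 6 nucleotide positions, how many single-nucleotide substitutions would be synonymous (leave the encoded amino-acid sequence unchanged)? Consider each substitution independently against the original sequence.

Codon 1 (GUC, Val): 3 synonymous substitutions.
Codon 2 (CAC, His): 1 synonymous substitution.
Total: 3 + 1 = 4.

4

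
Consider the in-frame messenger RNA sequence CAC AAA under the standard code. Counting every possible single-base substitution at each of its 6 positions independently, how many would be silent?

2

Codon 1 (CAC, His): 1 synonymous substitution.
Codon 2 (AAA, Lys): 1 synonymous substitution.
Total: 1 + 1 = 2.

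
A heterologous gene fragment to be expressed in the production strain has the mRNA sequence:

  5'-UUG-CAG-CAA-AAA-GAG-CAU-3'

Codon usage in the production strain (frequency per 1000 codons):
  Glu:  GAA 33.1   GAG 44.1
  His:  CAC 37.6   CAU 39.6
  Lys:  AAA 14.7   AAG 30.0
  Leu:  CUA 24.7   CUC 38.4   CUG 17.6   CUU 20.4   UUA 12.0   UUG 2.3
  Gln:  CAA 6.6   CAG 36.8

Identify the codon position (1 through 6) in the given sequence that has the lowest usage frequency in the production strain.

1

Codon 1 UUG (Leu): 2.3 per 1000.
Codon 2 CAG (Gln): 36.8 per 1000.
Codon 3 CAA (Gln): 6.6 per 1000.
Codon 4 AAA (Lys): 14.7 per 1000.
Codon 5 GAG (Glu): 44.1 per 1000.
Codon 6 CAU (His): 39.6 per 1000.
Lowest frequency is 2.3 at codon 1.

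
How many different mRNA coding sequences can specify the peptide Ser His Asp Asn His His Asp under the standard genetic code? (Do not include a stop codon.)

Ser: 6 codons.
His: 2 codons.
Asp: 2 codons.
Asn: 2 codons.
His: 2 codons.
His: 2 codons.
Asp: 2 codons.
6 × 2 × 2 × 2 × 2 × 2 × 2 = 384.

384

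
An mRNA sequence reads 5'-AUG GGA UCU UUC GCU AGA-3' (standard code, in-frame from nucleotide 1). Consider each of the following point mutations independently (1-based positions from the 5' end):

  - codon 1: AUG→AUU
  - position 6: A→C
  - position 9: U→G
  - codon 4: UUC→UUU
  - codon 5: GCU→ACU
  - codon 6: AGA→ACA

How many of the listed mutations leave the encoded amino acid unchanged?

3

Codon 1: AUG (Met) → AUU (Ile) — missense.
Codon 2: GGA (Gly) → GGC (Gly) — synonymous.
Codon 3: UCU (Ser) → UCG (Ser) — synonymous.
Codon 4: UUC (Phe) → UUU (Phe) — synonymous.
Codon 5: GCU (Ala) → ACU (Thr) — missense.
Codon 6: AGA (Arg) → ACA (Thr) — missense.
Synonymous: 3 of 6.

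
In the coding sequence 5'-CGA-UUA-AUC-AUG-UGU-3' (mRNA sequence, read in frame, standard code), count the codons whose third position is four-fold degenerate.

Codon 1 CGA (Arg): third position 4-fold.
Codon 2 UUA (Leu): third position 2-fold.
Codon 3 AUC (Ile): third position 3-fold.
Codon 4 AUG (Met): third position 1-fold.
Codon 5 UGU (Cys): third position 2-fold.
Four-fold degenerate third positions: 1.

1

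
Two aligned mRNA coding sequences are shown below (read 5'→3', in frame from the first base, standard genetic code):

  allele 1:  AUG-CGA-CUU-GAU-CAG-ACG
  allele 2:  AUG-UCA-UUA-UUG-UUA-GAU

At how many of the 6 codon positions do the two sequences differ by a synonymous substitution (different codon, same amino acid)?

Codon 1: AUG Met / AUG Met — identical.
Codon 2: CGA Arg / UCA Ser — nonsynonymous.
Codon 3: CUU Leu / UUA Leu — synonymous.
Codon 4: GAU Asp / UUG Leu — nonsynonymous.
Codon 5: CAG Gln / UUA Leu — nonsynonymous.
Codon 6: ACG Thr / GAU Asp — nonsynonymous.
Synonymous differences: 1.

1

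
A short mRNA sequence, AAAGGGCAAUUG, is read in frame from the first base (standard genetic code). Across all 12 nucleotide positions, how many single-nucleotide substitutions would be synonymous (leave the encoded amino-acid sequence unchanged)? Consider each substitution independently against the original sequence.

Codon 1 (AAA, Lys): 1 synonymous substitution.
Codon 2 (GGG, Gly): 3 synonymous substitutions.
Codon 3 (CAA, Gln): 1 synonymous substitution.
Codon 4 (UUG, Leu): 2 synonymous substitutions.
Total: 1 + 3 + 1 + 2 = 7.

7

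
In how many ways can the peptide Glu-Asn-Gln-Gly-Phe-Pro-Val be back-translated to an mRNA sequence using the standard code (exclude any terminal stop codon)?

1024

Glu: 2 codons.
Asn: 2 codons.
Gln: 2 codons.
Gly: 4 codons.
Phe: 2 codons.
Pro: 4 codons.
Val: 4 codons.
2 × 2 × 2 × 4 × 2 × 4 × 4 = 1024.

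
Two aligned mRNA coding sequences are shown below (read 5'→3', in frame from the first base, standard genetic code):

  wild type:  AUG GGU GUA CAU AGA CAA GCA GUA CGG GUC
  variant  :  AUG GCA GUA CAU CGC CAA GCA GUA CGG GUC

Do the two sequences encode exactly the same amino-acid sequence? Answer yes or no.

Codon 1: AUG Met / AUG Met — identical.
Codon 2: GGU Gly / GCA Ala — nonsynonymous.
Codon 3: GUA Val / GUA Val — identical.
Codon 4: CAU His / CAU His — identical.
Codon 5: AGA Arg / CGC Arg — synonymous.
Codon 6: CAA Gln / CAA Gln — identical.
Codon 7: GCA Ala / GCA Ala — identical.
Codon 8: GUA Val / GUA Val — identical.
Codon 9: CGG Arg / CGG Arg — identical.
Codon 10: GUC Val / GUC Val — identical.
Nonsynonymous differences: 1 → different protein.

no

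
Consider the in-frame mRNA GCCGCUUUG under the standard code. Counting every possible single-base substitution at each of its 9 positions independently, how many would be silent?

Codon 1 (GCC, Ala): 3 synonymous substitutions.
Codon 2 (GCU, Ala): 3 synonymous substitutions.
Codon 3 (UUG, Leu): 2 synonymous substitutions.
Total: 3 + 3 + 2 = 8.

8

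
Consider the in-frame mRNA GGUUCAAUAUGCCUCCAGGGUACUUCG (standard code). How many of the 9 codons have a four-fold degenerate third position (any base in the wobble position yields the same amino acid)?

Codon 1 GGU (Gly): third position 4-fold.
Codon 2 UCA (Ser): third position 4-fold.
Codon 3 AUA (Ile): third position 3-fold.
Codon 4 UGC (Cys): third position 2-fold.
Codon 5 CUC (Leu): third position 4-fold.
Codon 6 CAG (Gln): third position 2-fold.
Codon 7 GGU (Gly): third position 4-fold.
Codon 8 ACU (Thr): third position 4-fold.
Codon 9 UCG (Ser): third position 4-fold.
Four-fold degenerate third positions: 6.

6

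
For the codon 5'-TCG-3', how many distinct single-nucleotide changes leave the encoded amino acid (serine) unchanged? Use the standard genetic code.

3

Position 1: none → 0 synonymous.
Position 2: none → 0 synonymous.
Position 3: TCT, TCC, TCA → 3 synonymous.
Total: 0 + 0 + 3 = 3.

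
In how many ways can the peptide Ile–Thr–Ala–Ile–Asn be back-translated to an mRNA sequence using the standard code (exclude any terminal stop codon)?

Ile: 3 codons.
Thr: 4 codons.
Ala: 4 codons.
Ile: 3 codons.
Asn: 2 codons.
3 × 4 × 4 × 3 × 2 = 288.

288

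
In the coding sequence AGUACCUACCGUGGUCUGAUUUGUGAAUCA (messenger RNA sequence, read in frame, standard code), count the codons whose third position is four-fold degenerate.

Codon 1 AGU (Ser): third position 2-fold.
Codon 2 ACC (Thr): third position 4-fold.
Codon 3 UAC (Tyr): third position 2-fold.
Codon 4 CGU (Arg): third position 4-fold.
Codon 5 GGU (Gly): third position 4-fold.
Codon 6 CUG (Leu): third position 4-fold.
Codon 7 AUU (Ile): third position 3-fold.
Codon 8 UGU (Cys): third position 2-fold.
Codon 9 GAA (Glu): third position 2-fold.
Codon 10 UCA (Ser): third position 4-fold.
Four-fold degenerate third positions: 5.

5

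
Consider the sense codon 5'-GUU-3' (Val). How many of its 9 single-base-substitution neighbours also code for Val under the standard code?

Position 1: none → 0 synonymous.
Position 2: none → 0 synonymous.
Position 3: GUC, GUA, GUG → 3 synonymous.
Total: 0 + 0 + 3 = 3.

3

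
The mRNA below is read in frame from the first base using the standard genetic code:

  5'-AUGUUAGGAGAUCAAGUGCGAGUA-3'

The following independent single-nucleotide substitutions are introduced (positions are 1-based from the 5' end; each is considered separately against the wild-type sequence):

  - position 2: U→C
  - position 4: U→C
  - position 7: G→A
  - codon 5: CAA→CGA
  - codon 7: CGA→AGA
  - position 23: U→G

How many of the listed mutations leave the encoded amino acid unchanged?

2

Codon 1: AUG (Met) → ACG (Thr) — missense.
Codon 2: UUA (Leu) → CUA (Leu) — synonymous.
Codon 3: GGA (Gly) → AGA (Arg) — missense.
Codon 5: CAA (Gln) → CGA (Arg) — missense.
Codon 7: CGA (Arg) → AGA (Arg) — synonymous.
Codon 8: GUA (Val) → GGA (Gly) — missense.
Synonymous: 2 of 6.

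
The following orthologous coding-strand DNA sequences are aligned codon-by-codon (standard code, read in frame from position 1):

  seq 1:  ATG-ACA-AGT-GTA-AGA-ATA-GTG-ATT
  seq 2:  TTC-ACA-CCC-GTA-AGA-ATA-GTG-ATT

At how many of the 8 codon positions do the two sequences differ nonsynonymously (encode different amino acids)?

2

Codon 1: ATG Met / TTC Phe — nonsynonymous.
Codon 2: ACA Thr / ACA Thr — identical.
Codon 3: AGT Ser / CCC Pro — nonsynonymous.
Codon 4: GTA Val / GTA Val — identical.
Codon 5: AGA Arg / AGA Arg — identical.
Codon 6: ATA Ile / ATA Ile — identical.
Codon 7: GTG Val / GTG Val — identical.
Codon 8: ATT Ile / ATT Ile — identical.
Nonsynonymous differences: 2.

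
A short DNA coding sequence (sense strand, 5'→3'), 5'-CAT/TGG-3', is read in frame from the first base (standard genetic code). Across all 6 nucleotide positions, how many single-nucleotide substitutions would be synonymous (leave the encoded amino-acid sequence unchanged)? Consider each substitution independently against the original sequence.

1

Codon 1 (CAT, His): 1 synonymous substitution.
Codon 2 (TGG, Trp): 0 synonymous substitutions.
Total: 1 + 0 = 1.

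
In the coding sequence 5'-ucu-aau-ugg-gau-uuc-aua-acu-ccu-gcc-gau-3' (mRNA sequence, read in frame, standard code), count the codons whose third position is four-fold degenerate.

4

Codon 1 UCU (Ser): third position 4-fold.
Codon 2 AAU (Asn): third position 2-fold.
Codon 3 UGG (Trp): third position 1-fold.
Codon 4 GAU (Asp): third position 2-fold.
Codon 5 UUC (Phe): third position 2-fold.
Codon 6 AUA (Ile): third position 3-fold.
Codon 7 ACU (Thr): third position 4-fold.
Codon 8 CCU (Pro): third position 4-fold.
Codon 9 GCC (Ala): third position 4-fold.
Codon 10 GAU (Asp): third position 2-fold.
Four-fold degenerate third positions: 4.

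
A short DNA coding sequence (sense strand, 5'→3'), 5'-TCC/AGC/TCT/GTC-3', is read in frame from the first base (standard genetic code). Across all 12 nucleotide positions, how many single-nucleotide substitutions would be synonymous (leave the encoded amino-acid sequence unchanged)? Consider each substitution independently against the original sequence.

Codon 1 (TCC, Ser): 3 synonymous substitutions.
Codon 2 (AGC, Ser): 1 synonymous substitution.
Codon 3 (TCT, Ser): 3 synonymous substitutions.
Codon 4 (GTC, Val): 3 synonymous substitutions.
Total: 3 + 1 + 3 + 3 = 10.

10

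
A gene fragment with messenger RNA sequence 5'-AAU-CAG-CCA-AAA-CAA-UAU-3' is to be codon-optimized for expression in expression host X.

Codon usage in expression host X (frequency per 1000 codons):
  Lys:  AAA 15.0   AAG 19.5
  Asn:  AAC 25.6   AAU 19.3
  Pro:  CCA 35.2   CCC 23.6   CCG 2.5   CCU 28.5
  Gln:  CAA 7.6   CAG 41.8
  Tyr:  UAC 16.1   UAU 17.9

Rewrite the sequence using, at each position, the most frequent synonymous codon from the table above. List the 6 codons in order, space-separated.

Codon 1 (Asn): best is AAC at 25.6.
Codon 2 (Gln): best is CAG at 41.8.
Codon 3 (Pro): best is CCA at 35.2.
Codon 4 (Lys): best is AAG at 19.5.
Codon 5 (Gln): best is CAG at 41.8.
Codon 6 (Tyr): best is UAU at 17.9.

AAC CAG CCA AAG CAG UAU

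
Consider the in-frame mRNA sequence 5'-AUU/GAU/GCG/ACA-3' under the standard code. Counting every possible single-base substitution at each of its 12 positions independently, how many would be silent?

9

Codon 1 (AUU, Ile): 2 synonymous substitutions.
Codon 2 (GAU, Asp): 1 synonymous substitution.
Codon 3 (GCG, Ala): 3 synonymous substitutions.
Codon 4 (ACA, Thr): 3 synonymous substitutions.
Total: 2 + 1 + 3 + 3 = 9.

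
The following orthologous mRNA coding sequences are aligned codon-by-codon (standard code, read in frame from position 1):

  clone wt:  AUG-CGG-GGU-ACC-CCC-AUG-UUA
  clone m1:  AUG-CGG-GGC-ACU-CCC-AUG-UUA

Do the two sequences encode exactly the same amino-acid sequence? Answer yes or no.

Codon 1: AUG Met / AUG Met — identical.
Codon 2: CGG Arg / CGG Arg — identical.
Codon 3: GGU Gly / GGC Gly — synonymous.
Codon 4: ACC Thr / ACU Thr — synonymous.
Codon 5: CCC Pro / CCC Pro — identical.
Codon 6: AUG Met / AUG Met — identical.
Codon 7: UUA Leu / UUA Leu — identical.
Nonsynonymous differences: 0 → same protein.

yes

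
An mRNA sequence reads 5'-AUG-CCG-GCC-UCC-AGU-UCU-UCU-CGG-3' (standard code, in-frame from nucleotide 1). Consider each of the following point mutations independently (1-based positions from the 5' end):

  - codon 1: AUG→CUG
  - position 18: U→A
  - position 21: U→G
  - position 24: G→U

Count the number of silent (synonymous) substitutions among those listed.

3

Codon 1: AUG (Met) → CUG (Leu) — missense.
Codon 6: UCU (Ser) → UCA (Ser) — synonymous.
Codon 7: UCU (Ser) → UCG (Ser) — synonymous.
Codon 8: CGG (Arg) → CGU (Arg) — synonymous.
Synonymous: 3 of 4.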